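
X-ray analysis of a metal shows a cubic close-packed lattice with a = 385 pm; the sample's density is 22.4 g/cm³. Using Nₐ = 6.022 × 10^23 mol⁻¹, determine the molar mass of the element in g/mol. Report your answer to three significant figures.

An FCC cell has Z = 4 atoms; a = 3.850 × 10^-8 cm.
M = ρ·N_A·a³/Z = 22.4 × 6.022 × 10²³ × 5.707 × 10^-23 / 4 = 192 g/mol.

192 g/mol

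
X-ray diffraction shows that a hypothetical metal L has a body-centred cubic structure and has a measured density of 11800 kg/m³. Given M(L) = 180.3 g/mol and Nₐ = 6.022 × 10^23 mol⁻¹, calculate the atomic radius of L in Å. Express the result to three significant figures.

For a BCC cell (Z = 2), a³ = Z·M/(N_A·ρ) = 2 × 180.3 / (6.022 × 10²³ × 11.80) = 5.075 × 10^-23 cm³, so a = 3.702 × 10^-8 cm = 3.702 Å.
Atoms touch along the body diagonal, so √3·a = 4r, so r = 0.4330 × a = 1.60 Å.

1.60 Å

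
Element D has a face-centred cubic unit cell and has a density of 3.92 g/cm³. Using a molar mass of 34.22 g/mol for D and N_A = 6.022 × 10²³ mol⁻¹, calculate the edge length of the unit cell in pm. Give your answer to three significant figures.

387 pm

With Z = 4 atoms per FCC cell, a³ = Z·M/(N_A·ρ) = 4 × 34.22 / (6.022 × 10²³ × 3.920 g/cm³) = 5.798 × 10^-23 cm³.
a = (5.798 × 10^-23)^(1/3) = 3.871 × 10^-8 cm = 387 pm.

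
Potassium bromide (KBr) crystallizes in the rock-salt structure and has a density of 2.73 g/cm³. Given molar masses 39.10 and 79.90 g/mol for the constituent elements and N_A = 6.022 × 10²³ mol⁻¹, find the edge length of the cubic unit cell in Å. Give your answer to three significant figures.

M(KBr) = 119.0 g/mol; Z = 4 formula units per cell.
a³ = Z·M/(N_A·ρ) = 4 × 119.0 / (6.022 × 10²³ × 2.73) = 2.895 × 10^-22 cm³, so a = 6.616 × 10^-8 cm = 6.62 Å.

6.62 Å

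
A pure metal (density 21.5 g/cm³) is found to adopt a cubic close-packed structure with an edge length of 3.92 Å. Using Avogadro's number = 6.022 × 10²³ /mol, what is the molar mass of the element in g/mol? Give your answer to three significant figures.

An FCC cell has Z = 4 atoms; a = 3.920 × 10^-8 cm.
M = ρ·N_A·a³/Z = 21.5 × 6.022 × 10²³ × 6.024 × 10^-23 / 4 = 195 g/mol.

195 g/mol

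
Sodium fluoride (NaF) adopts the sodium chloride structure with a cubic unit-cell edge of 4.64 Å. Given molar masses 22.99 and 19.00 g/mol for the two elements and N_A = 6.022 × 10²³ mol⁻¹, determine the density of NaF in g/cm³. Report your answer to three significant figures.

The sodium chloride structure contains Z = 4 formula units per cell; M(NaF) = 22.99 + 19.00 = 41.99 g/mol.
a³ = (4.640 × 10^-8 cm)³ = 9.990 × 10^-23 cm³.
ρ = 4 × 41.99 / (6.022 × 10²³ × 9.990 × 10^-23) = 2.792 g/cm³.

2.79 g/cm³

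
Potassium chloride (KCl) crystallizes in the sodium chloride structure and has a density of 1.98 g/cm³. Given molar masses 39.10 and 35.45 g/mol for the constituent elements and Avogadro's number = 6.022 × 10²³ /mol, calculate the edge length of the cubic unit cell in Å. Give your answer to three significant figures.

M(KCl) = 74.55 g/mol; Z = 4 formula units per cell.
a³ = Z·M/(N_A·ρ) = 4 × 74.55 / (6.022 × 10²³ × 1.98) = 2.501 × 10^-22 cm³, so a = 6.300 × 10^-8 cm = 6.30 Å.

6.30 Å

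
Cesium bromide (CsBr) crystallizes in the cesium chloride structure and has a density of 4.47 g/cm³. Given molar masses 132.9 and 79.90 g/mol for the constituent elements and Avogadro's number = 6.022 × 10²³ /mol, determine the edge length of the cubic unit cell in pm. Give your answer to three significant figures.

429 pm

M(CsBr) = 212.8 g/mol; Z = 1 formula unit per cell.
a³ = Z·M/(N_A·ρ) = 1 × 212.8 / (6.022 × 10²³ × 4.47) = 7.905 × 10^-23 cm³, so a = 4.292 × 10^-8 cm = 429 pm.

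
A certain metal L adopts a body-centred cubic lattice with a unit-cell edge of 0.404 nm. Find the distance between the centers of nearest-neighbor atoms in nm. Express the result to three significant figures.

0.350 nm

In a BCC structure, atoms touch along the body diagonal, so √3·a = 4r; the nearest-neighbor distance equals 2r = 0.8660·a.
d = 0.8660 × 0.404 = 0.350 nm.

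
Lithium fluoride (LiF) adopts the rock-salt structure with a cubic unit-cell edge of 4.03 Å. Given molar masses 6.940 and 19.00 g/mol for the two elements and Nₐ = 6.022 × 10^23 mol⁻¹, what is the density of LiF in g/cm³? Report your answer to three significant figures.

2.63 g/cm³

The rock-salt structure contains Z = 4 formula units per cell; M(LiF) = 6.940 + 19.00 = 25.94 g/mol.
a³ = (4.030 × 10^-8 cm)³ = 6.545 × 10^-23 cm³.
ρ = 4 × 25.94 / (6.022 × 10²³ × 6.545 × 10^-23) = 2.633 g/cm³.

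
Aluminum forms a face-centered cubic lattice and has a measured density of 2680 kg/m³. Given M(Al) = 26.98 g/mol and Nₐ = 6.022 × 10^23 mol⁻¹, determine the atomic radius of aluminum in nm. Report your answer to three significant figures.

For an FCC cell (Z = 4), a³ = Z·M/(N_A·ρ) = 4 × 26.98 / (6.022 × 10²³ × 2.680) = 6.687 × 10^-23 cm³, so a = 4.059 × 10^-8 cm = 0.4059 nm.
Atoms touch along the face diagonal, so √2·a = 4r, so r = 0.3536 × a = 0.144 nm.

0.144 nm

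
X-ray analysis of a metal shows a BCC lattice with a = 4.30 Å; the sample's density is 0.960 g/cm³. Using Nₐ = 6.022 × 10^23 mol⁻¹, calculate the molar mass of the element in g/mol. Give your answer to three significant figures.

23.0 g/mol

A BCC cell has Z = 2 atoms; a = 4.300 × 10^-8 cm.
M = ρ·N_A·a³/Z = 0.960 × 6.022 × 10²³ × 7.951 × 10^-23 / 2 = 23.0 g/mol.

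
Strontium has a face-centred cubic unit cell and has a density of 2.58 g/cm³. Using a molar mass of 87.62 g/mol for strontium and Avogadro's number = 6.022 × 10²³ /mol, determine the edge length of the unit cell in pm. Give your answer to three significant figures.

With Z = 4 atoms per FCC cell, a³ = Z·M/(N_A·ρ) = 4 × 87.62 / (6.022 × 10²³ × 2.580 g/cm³) = 2.256 × 10^-22 cm³.
a = (2.256 × 10^-22)^(1/3) = 6.087 × 10^-8 cm = 609 pm.

609 pm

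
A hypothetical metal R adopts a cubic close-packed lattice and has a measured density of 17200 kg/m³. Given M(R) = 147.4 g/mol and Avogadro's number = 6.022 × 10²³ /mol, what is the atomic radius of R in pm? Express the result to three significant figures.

For an FCC cell (Z = 4), a³ = Z·M/(N_A·ρ) = 4 × 147.4 / (6.022 × 10²³ × 17.20) = 5.692 × 10^-23 cm³, so a = 3.847 × 10^-8 cm = 384.7 pm.
Atoms touch along the face diagonal, so √2·a = 4r, so r = 0.3536 × a = 136 pm.

136 pm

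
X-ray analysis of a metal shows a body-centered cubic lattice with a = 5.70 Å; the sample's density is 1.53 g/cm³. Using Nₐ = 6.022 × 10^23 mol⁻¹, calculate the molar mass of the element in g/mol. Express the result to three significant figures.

85.3 g/mol

A BCC cell has Z = 2 atoms; a = 5.700 × 10^-8 cm.
M = ρ·N_A·a³/Z = 1.53 × 6.022 × 10²³ × 1.852 × 10^-22 / 2 = 85.3 g/mol.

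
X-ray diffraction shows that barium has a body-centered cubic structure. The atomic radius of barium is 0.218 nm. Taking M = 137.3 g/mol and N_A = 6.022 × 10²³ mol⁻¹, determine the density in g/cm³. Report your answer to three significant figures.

In a BCC lattice, atoms touch along the body diagonal, so √3·a = 4r, giving a = 0.5034 nm = 5.034 × 10^-8 cm.
With Z = 2, ρ = Z·M/(N_A·a³) = 2 × 137.3 / (6.022 × 10²³ × 1.276 × 10^-22) = 3.573 g/cm³.

3.57 g/cm³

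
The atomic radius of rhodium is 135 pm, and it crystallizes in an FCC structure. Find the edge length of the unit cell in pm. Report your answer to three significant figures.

382 pm

In an FCC lattice, atoms touch along the face diagonal, so √2·a = 4r.
a = 4r/√2 = 4 × 135 / 1.4142 = 382 pm.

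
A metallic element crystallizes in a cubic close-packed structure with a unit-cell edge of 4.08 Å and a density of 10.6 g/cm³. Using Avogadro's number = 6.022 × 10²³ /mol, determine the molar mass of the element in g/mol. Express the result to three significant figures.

108 g/mol

An FCC cell has Z = 4 atoms; a = 4.080 × 10^-8 cm.
M = ρ·N_A·a³/Z = 10.6 × 6.022 × 10²³ × 6.792 × 10^-23 / 4 = 108 g/mol.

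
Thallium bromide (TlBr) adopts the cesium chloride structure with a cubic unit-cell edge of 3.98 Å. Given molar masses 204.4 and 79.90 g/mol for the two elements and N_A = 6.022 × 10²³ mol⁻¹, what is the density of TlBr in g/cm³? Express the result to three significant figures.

7.49 g/cm³

The cesium chloride structure contains Z = 1 formula unit per cell; M(TlBr) = 204.4 + 79.90 = 284.3 g/mol.
a³ = (3.980 × 10^-8 cm)³ = 6.304 × 10^-23 cm³.
ρ = 1 × 284.3 / (6.022 × 10²³ × 6.304 × 10^-23) = 7.488 g/cm³.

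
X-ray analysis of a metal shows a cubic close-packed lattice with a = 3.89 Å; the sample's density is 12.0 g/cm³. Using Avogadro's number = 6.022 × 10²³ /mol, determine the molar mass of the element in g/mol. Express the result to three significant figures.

An FCC cell has Z = 4 atoms; a = 3.890 × 10^-8 cm.
M = ρ·N_A·a³/Z = 12.0 × 6.022 × 10²³ × 5.886 × 10^-23 / 4 = 106 g/mol.

106 g/mol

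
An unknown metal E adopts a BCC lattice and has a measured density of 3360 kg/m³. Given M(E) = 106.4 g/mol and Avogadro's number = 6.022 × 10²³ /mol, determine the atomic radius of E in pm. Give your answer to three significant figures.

204 pm

For a BCC cell (Z = 2), a³ = Z·M/(N_A·ρ) = 2 × 106.4 / (6.022 × 10²³ × 3.360) = 1.052 × 10^-22 cm³, so a = 4.720 × 10^-8 cm = 472.0 pm.
Atoms touch along the body diagonal, so √3·a = 4r, so r = 0.4330 × a = 204 pm.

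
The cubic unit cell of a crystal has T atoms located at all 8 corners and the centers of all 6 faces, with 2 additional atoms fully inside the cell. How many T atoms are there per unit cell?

Corner atoms are shared by 8 cells (1/8 each), face atoms by 2 (1/2 each), interior atoms are unshared.
Net atoms = 8 × 1/8 + 6 × 1/2 + 2 = 1 + 3 + 2 = 6.

6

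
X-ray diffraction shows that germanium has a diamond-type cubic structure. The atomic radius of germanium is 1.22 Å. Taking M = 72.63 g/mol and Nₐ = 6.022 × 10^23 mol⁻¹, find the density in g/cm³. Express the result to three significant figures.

In a diamond cubic lattice, nearest neighbors lie along the body diagonal with √3·a = 8r, giving a = 5.635 Å = 5.635 × 10^-8 cm.
With Z = 8, ρ = Z·M/(N_A·a³) = 8 × 72.63 / (6.022 × 10²³ × 1.789 × 10^-22) = 5.393 g/cm³.

5.39 g/cm³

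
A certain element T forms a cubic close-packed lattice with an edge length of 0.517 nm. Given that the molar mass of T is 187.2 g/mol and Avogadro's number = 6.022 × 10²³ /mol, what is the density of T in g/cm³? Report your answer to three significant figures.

9.00 g/cm³

An FCC unit cell contains Z = 4 atoms.
Cell volume: a³ = (0.517 nm)³ = (5.170 × 10^-8 cm)³ = 1.382 × 10^-22 cm³.
ρ = Z·M/(N_A·a³) = 4 × 187.2 / (6.022 × 10²³ × 1.382 × 10^-22) = 8.998 g/cm³.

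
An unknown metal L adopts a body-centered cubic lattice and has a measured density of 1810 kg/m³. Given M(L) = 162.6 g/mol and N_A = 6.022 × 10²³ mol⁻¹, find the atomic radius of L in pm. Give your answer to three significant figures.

For a BCC cell (Z = 2), a³ = Z·M/(N_A·ρ) = 2 × 162.6 / (6.022 × 10²³ × 1.810) = 2.984 × 10^-22 cm³, so a = 6.682 × 10^-8 cm = 668.2 pm.
Atoms touch along the body diagonal, so √3·a = 4r, so r = 0.4330 × a = 289 pm.

289 pm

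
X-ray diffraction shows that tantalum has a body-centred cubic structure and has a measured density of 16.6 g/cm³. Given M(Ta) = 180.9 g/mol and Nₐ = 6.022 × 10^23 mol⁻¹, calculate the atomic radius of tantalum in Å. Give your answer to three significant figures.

For a BCC cell (Z = 2), a³ = Z·M/(N_A·ρ) = 2 × 180.9 / (6.022 × 10²³ × 16.60) = 3.619 × 10^-23 cm³, so a = 3.308 × 10^-8 cm = 3.308 Å.
Atoms touch along the body diagonal, so √3·a = 4r, so r = 0.4330 × a = 1.43 Å.

1.43 Å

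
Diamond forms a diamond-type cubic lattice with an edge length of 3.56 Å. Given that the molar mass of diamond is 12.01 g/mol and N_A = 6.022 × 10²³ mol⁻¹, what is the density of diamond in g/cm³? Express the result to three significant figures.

3.54 g/cm³

A diamond cubic unit cell contains Z = 8 atoms.
Cell volume: a³ = (3.56 Å)³ = (3.560 × 10^-8 cm)³ = 4.512 × 10^-23 cm³.
ρ = Z·M/(N_A·a³) = 8 × 12.01 / (6.022 × 10²³ × 4.512 × 10^-23) = 3.536 g/cm³.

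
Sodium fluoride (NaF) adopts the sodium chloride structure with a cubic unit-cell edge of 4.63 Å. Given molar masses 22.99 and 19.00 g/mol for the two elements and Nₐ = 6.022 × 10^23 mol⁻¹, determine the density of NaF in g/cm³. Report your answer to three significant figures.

2.81 g/cm³

The sodium chloride structure contains Z = 4 formula units per cell; M(NaF) = 22.99 + 19.00 = 41.99 g/mol.
a³ = (4.630 × 10^-8 cm)³ = 9.925 × 10^-23 cm³.
ρ = 4 × 41.99 / (6.022 × 10²³ × 9.925 × 10^-23) = 2.810 g/cm³.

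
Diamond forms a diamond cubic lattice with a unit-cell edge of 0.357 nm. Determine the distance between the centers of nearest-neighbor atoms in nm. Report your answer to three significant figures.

In a diamond cubic structure, nearest neighbors lie along the body diagonal with √3·a = 8r; the nearest-neighbor distance equals 2r = 0.4330·a.
d = 0.4330 × 0.357 = 0.155 nm.

0.155 nm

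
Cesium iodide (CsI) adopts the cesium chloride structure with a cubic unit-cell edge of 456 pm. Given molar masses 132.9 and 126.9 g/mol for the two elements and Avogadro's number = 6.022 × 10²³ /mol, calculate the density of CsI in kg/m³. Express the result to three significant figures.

4550 kg/m³

The cesium chloride structure contains Z = 1 formula unit per cell; M(CsI) = 132.9 + 126.9 = 259.8 g/mol.
a³ = (4.560 × 10^-8 cm)³ = 9.482 × 10^-23 cm³.
ρ = 1 × 259.8 / (6.022 × 10²³ × 9.482 × 10^-23) = 4.550 g/cm³ = 4550 kg/m³.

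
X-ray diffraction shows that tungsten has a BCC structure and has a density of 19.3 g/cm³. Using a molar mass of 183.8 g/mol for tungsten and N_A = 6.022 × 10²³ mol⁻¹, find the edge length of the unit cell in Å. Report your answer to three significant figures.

3.16 Å

With Z = 2 atoms per BCC cell, a³ = Z·M/(N_A·ρ) = 2 × 183.8 / (6.022 × 10²³ × 19.30 g/cm³) = 3.163 × 10^-23 cm³.
a = (3.163 × 10^-23)^(1/3) = 3.162 × 10^-8 cm = 3.16 Å.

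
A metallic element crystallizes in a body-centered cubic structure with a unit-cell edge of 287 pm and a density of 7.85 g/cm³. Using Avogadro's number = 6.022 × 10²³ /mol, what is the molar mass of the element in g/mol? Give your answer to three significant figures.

55.9 g/mol

A BCC cell has Z = 2 atoms; a = 2.870 × 10^-8 cm.
M = ρ·N_A·a³/Z = 7.85 × 6.022 × 10²³ × 2.364 × 10^-23 / 2 = 55.9 g/mol.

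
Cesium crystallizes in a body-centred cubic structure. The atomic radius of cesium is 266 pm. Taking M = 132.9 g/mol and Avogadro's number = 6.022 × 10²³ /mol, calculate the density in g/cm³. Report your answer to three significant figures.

1.90 g/cm³

In a BCC lattice, atoms touch along the body diagonal, so √3·a = 4r, giving a = 614.3 pm = 6.143 × 10^-8 cm.
With Z = 2, ρ = Z·M/(N_A·a³) = 2 × 132.9 / (6.022 × 10²³ × 2.318 × 10^-22) = 1.904 g/cm³.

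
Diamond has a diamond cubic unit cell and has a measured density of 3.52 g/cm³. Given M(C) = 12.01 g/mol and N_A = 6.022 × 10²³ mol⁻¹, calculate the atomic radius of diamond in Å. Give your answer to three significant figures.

For a diamond cubic cell (Z = 8), a³ = Z·M/(N_A·ρ) = 8 × 12.01 / (6.022 × 10²³ × 3.520) = 4.533 × 10^-23 cm³, so a = 3.565 × 10^-8 cm = 3.565 Å.
Nearest neighbors lie along the body diagonal with √3·a = 8r, so r = 0.2165 × a = 0.772 Å.

0.772 Å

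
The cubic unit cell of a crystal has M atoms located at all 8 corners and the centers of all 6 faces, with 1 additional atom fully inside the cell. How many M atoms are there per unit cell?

Corner atoms are shared by 8 cells (1/8 each), face atoms by 2 (1/2 each), interior atoms are unshared.
Net atoms = 8 × 1/8 + 6 × 1/2 + 1 = 1 + 3 + 1 = 5.

5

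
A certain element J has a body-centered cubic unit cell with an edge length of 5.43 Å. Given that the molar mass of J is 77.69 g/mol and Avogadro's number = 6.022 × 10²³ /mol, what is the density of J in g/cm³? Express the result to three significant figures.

A BCC unit cell contains Z = 2 atoms.
Cell volume: a³ = (5.43 Å)³ = (5.430 × 10^-8 cm)³ = 1.601 × 10^-22 cm³.
ρ = Z·M/(N_A·a³) = 2 × 77.69 / (6.022 × 10²³ × 1.601 × 10^-22) = 1.612 g/cm³.

1.61 g/cm³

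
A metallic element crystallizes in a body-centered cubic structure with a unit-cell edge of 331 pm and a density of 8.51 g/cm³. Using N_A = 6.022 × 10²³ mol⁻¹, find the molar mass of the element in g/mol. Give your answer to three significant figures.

A BCC cell has Z = 2 atoms; a = 3.310 × 10^-8 cm.
M = ρ·N_A·a³/Z = 8.51 × 6.022 × 10²³ × 3.626 × 10^-23 / 2 = 92.9 g/mol.

92.9 g/mol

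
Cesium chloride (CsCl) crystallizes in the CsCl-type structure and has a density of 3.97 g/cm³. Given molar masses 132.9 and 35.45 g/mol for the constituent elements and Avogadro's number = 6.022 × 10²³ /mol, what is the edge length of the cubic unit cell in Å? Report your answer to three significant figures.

4.13 Å

M(CsCl) = 168.35 g/mol; Z = 1 formula unit per cell.
a³ = Z·M/(N_A·ρ) = 1 × 168.35 / (6.022 × 10²³ × 3.97) = 7.042 × 10^-23 cm³, so a = 4.129 × 10^-8 cm = 4.13 Å.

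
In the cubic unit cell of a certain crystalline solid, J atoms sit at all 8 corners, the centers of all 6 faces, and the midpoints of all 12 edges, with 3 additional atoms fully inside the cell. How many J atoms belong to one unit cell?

Corner atoms are shared by 8 cells (1/8 each), face atoms by 2 (1/2 each), edge atoms by 4 (1/4 each), interior atoms are unshared.
Net atoms = 8 × 1/8 + 6 × 1/2 + 12 × 1/4 + 3 = 1 + 3 + 3 + 3 = 10.

10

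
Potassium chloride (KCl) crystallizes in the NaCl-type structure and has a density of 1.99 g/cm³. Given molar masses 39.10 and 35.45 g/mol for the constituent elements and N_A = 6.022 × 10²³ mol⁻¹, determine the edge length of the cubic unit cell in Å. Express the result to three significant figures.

6.29 Å

M(KCl) = 74.55 g/mol; Z = 4 formula units per cell.
a³ = Z·M/(N_A·ρ) = 4 × 74.55 / (6.022 × 10²³ × 1.99) = 2.488 × 10^-22 cm³, so a = 6.290 × 10^-8 cm = 6.29 Å.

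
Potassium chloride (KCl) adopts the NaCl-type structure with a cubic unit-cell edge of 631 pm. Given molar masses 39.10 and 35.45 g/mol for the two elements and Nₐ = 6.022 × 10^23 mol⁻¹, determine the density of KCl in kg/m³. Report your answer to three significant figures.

The NaCl-type structure contains Z = 4 formula units per cell; M(KCl) = 39.10 + 35.45 = 74.55 g/mol.
a³ = (6.310 × 10^-8 cm)³ = 2.512 × 10^-22 cm³.
ρ = 4 × 74.55 / (6.022 × 10²³ × 2.512 × 10^-22) = 1.971 g/cm³ = 1970 kg/m³.

1970 kg/m³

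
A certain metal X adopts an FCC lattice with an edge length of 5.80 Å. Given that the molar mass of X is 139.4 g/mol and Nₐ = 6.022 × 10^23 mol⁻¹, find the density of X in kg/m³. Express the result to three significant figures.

4750 kg/m³

An FCC unit cell contains Z = 4 atoms.
Cell volume: a³ = (5.80 Å)³ = (5.800 × 10^-8 cm)³ = 1.951 × 10^-22 cm³.
ρ = Z·M/(N_A·a³) = 4 × 139.4 / (6.022 × 10²³ × 1.951 × 10^-22) = 4.746 g/cm³ = 4750 kg/m³.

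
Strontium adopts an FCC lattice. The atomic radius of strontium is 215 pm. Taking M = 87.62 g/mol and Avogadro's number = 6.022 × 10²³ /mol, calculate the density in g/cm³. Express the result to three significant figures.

2.59 g/cm³

In an FCC lattice, atoms touch along the face diagonal, so √2·a = 4r, giving a = 608.1 pm = 6.081 × 10^-8 cm.
With Z = 4, ρ = Z·M/(N_A·a³) = 4 × 87.62 / (6.022 × 10²³ × 2.249 × 10^-22) = 2.588 g/cm³.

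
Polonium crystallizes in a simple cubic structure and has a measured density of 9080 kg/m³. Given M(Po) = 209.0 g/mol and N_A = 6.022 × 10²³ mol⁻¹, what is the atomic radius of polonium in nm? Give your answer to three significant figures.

0.168 nm

For a simple cubic cell (Z = 1), a³ = Z·M/(N_A·ρ) = 1 × 209.0 / (6.022 × 10²³ × 9.080) = 3.822 × 10^-23 cm³, so a = 3.369 × 10^-8 cm = 0.3369 nm.
Atoms touch along the cell edge, so a = 2r, so r = 0.5000 × a = 0.168 nm.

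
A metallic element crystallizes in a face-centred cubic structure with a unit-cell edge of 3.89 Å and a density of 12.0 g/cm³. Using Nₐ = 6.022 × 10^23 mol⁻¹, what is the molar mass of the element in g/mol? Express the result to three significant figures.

106 g/mol

An FCC cell has Z = 4 atoms; a = 3.890 × 10^-8 cm.
M = ρ·N_A·a³/Z = 12.0 × 6.022 × 10²³ × 5.886 × 10^-23 / 4 = 106 g/mol.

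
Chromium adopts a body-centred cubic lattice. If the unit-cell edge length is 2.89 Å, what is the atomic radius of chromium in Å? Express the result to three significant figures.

1.25 Å

In a BCC lattice, atoms touch along the body diagonal, so √3·a = 4r.
r = √3·a/4 = 1.7321 × 2.89 / 4 = 1.25 Å.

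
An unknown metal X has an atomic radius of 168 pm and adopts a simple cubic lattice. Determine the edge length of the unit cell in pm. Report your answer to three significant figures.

336 pm

In a simple cubic lattice, atoms touch along the cell edge, so a = 2r.
a = 2r = 2 × 168 = 336 pm.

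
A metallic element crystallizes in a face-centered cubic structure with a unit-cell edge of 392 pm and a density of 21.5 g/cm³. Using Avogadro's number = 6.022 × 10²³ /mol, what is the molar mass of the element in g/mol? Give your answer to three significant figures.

An FCC cell has Z = 4 atoms; a = 3.920 × 10^-8 cm.
M = ρ·N_A·a³/Z = 21.5 × 6.022 × 10²³ × 6.024 × 10^-23 / 4 = 195 g/mol.

195 g/mol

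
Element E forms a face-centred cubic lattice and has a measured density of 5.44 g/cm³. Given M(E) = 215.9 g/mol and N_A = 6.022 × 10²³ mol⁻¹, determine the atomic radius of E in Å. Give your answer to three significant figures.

2.27 Å

For an FCC cell (Z = 4), a³ = Z·M/(N_A·ρ) = 4 × 215.9 / (6.022 × 10²³ × 5.440) = 2.636 × 10^-22 cm³, so a = 6.412 × 10^-8 cm = 6.412 Å.
Atoms touch along the face diagonal, so √2·a = 4r, so r = 0.3536 × a = 2.27 Å.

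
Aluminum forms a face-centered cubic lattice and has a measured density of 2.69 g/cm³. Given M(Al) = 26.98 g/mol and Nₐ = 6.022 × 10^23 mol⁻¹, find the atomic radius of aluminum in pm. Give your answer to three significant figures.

143 pm

For an FCC cell (Z = 4), a³ = Z·M/(N_A·ρ) = 4 × 26.98 / (6.022 × 10²³ × 2.690) = 6.662 × 10^-23 cm³, so a = 4.054 × 10^-8 cm = 405.4 pm.
Atoms touch along the face diagonal, so √2·a = 4r, so r = 0.3536 × a = 143 pm.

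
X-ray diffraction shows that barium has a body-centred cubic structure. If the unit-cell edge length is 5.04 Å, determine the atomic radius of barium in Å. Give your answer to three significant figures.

2.18 Å

In a BCC lattice, atoms touch along the body diagonal, so √3·a = 4r.
r = √3·a/4 = 1.7321 × 5.04 / 4 = 2.18 Å.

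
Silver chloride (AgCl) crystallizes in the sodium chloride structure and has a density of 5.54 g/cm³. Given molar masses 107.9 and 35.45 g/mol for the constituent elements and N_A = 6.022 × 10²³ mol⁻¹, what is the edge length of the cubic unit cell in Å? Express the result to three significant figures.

M(AgCl) = 143.35 g/mol; Z = 4 formula units per cell.
a³ = Z·M/(N_A·ρ) = 4 × 143.35 / (6.022 × 10²³ × 5.54) = 1.719 × 10^-22 cm³, so a = 5.560 × 10^-8 cm = 5.56 Å.

5.56 Å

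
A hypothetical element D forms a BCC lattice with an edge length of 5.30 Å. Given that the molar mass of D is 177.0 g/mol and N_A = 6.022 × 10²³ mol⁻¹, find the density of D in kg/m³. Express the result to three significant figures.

3950 kg/m³

A BCC unit cell contains Z = 2 atoms.
Cell volume: a³ = (5.30 Å)³ = (5.300 × 10^-8 cm)³ = 1.489 × 10^-22 cm³.
ρ = Z·M/(N_A·a³) = 2 × 177.0 / (6.022 × 10²³ × 1.489 × 10^-22) = 3.949 g/cm³ = 3950 kg/m³.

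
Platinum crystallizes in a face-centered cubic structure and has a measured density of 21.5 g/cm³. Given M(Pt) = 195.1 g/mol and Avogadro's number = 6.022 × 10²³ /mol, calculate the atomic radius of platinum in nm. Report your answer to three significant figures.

For an FCC cell (Z = 4), a³ = Z·M/(N_A·ρ) = 4 × 195.1 / (6.022 × 10²³ × 21.50) = 6.028 × 10^-23 cm³, so a = 3.921 × 10^-8 cm = 0.3921 nm.
Atoms touch along the face diagonal, so √2·a = 4r, so r = 0.3536 × a = 0.139 nm.

0.139 nm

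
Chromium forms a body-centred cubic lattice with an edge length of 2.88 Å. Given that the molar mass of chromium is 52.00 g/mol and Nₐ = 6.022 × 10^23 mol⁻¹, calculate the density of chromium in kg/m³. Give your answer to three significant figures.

A BCC unit cell contains Z = 2 atoms.
Cell volume: a³ = (2.88 Å)³ = (2.880 × 10^-8 cm)³ = 2.389 × 10^-23 cm³.
ρ = Z·M/(N_A·a³) = 2 × 52.00 / (6.022 × 10²³ × 2.389 × 10^-23) = 7.230 g/cm³ = 7230 kg/m³.

7230 kg/m³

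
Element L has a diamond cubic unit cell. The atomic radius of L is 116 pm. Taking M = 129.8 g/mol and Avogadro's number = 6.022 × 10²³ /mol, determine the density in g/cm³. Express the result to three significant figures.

11.2 g/cm³

In a diamond cubic lattice, nearest neighbors lie along the body diagonal with √3·a = 8r, giving a = 535.8 pm = 5.358 × 10^-8 cm.
With Z = 8, ρ = Z·M/(N_A·a³) = 8 × 129.8 / (6.022 × 10²³ × 1.538 × 10^-22) = 11.21 g/cm³.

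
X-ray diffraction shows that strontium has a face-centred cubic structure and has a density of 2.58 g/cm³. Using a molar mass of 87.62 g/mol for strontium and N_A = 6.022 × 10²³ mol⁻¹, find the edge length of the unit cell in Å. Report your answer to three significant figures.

6.09 Å

With Z = 4 atoms per FCC cell, a³ = Z·M/(N_A·ρ) = 4 × 87.62 / (6.022 × 10²³ × 2.580 g/cm³) = 2.256 × 10^-22 cm³.
a = (2.256 × 10^-22)^(1/3) = 6.087 × 10^-8 cm = 6.09 Å.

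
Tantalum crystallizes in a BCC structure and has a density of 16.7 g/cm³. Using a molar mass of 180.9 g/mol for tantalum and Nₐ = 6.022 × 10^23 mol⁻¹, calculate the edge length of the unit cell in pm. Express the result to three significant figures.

330 pm

With Z = 2 atoms per BCC cell, a³ = Z·M/(N_A·ρ) = 2 × 180.9 / (6.022 × 10²³ × 16.70 g/cm³) = 3.598 × 10^-23 cm³.
a = (3.598 × 10^-23)^(1/3) = 3.301 × 10^-8 cm = 330 pm.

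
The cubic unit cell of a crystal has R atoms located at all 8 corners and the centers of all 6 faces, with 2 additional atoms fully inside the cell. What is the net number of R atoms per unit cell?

6

Corner atoms are shared by 8 cells (1/8 each), face atoms by 2 (1/2 each), interior atoms are unshared.
Net atoms = 8 × 1/8 + 6 × 1/2 + 2 = 1 + 3 + 2 = 6.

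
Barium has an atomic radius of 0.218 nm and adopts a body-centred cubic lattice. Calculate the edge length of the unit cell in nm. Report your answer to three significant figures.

0.503 nm

In a BCC lattice, atoms touch along the body diagonal, so √3·a = 4r.
a = 4r/√3 = 4 × 0.218 / 1.7321 = 0.503 nm.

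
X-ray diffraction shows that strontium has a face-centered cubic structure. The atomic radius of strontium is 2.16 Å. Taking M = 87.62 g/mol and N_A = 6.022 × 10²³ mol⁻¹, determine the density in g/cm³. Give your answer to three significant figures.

2.55 g/cm³

In an FCC lattice, atoms touch along the face diagonal, so √2·a = 4r, giving a = 6.109 Å = 6.109 × 10^-8 cm.
With Z = 4, ρ = Z·M/(N_A·a³) = 4 × 87.62 / (6.022 × 10²³ × 2.280 × 10^-22) = 2.552 g/cm³.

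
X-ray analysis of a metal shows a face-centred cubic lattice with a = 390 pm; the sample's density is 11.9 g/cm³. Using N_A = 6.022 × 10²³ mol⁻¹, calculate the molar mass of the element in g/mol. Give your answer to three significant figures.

106 g/mol

An FCC cell has Z = 4 atoms; a = 3.900 × 10^-8 cm.
M = ρ·N_A·a³/Z = 11.9 × 6.022 × 10²³ × 5.932 × 10^-23 / 4 = 106 g/mol.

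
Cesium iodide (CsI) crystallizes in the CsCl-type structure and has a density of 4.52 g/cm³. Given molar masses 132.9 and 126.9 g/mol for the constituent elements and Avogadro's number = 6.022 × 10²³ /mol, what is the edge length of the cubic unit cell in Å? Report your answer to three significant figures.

4.57 Å

M(CsI) = 259.8 g/mol; Z = 1 formula unit per cell.
a³ = Z·M/(N_A·ρ) = 1 × 259.8 / (6.022 × 10²³ × 4.52) = 9.545 × 10^-23 cm³, so a = 4.570 × 10^-8 cm = 4.57 Å.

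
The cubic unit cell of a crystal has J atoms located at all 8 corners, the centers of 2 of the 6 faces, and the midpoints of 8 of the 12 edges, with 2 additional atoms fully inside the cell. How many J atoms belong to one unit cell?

6

Corner atoms are shared by 8 cells (1/8 each), face atoms by 2 (1/2 each), edge atoms by 4 (1/4 each), interior atoms are unshared.
Net atoms = 8 × 1/8 + 2 × 1/2 + 8 × 1/4 + 2 = 1 + 1 + 2 + 2 = 6.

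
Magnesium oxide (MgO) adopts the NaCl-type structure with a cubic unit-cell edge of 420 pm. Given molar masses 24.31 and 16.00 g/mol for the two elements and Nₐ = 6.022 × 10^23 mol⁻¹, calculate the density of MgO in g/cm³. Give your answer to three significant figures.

The NaCl-type structure contains Z = 4 formula units per cell; M(MgO) = 24.31 + 16.00 = 40.31 g/mol.
a³ = (4.200 × 10^-8 cm)³ = 7.409 × 10^-23 cm³.
ρ = 4 × 40.31 / (6.022 × 10²³ × 7.409 × 10^-23) = 3.614 g/cm³.

3.61 g/cm³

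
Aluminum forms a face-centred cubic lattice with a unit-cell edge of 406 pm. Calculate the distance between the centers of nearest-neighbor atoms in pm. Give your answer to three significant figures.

In an FCC structure, atoms touch along the face diagonal, so √2·a = 4r; the nearest-neighbor distance equals 2r = 0.7071·a.
d = 0.7071 × 406 = 287 pm.

287 pm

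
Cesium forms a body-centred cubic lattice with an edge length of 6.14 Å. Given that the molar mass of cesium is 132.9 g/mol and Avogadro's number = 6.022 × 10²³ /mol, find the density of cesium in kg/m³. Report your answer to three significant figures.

1910 kg/m³

A BCC unit cell contains Z = 2 atoms.
Cell volume: a³ = (6.14 Å)³ = (6.140 × 10^-8 cm)³ = 2.315 × 10^-22 cm³.
ρ = Z·M/(N_A·a³) = 2 × 132.9 / (6.022 × 10²³ × 2.315 × 10^-22) = 1.907 g/cm³ = 1910 kg/m³.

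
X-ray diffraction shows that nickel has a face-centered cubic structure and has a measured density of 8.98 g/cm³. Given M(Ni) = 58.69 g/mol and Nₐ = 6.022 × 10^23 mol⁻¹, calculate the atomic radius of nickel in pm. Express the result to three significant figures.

124 pm

For an FCC cell (Z = 4), a³ = Z·M/(N_A·ρ) = 4 × 58.69 / (6.022 × 10²³ × 8.980) = 4.341 × 10^-23 cm³, so a = 3.515 × 10^-8 cm = 351.5 pm.
Atoms touch along the face diagonal, so √2·a = 4r, so r = 0.3536 × a = 124 pm.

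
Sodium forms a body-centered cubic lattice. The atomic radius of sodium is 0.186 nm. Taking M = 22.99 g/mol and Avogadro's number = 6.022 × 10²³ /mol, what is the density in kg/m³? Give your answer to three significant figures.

In a BCC lattice, atoms touch along the body diagonal, so √3·a = 4r, giving a = 0.4295 nm = 4.295 × 10^-8 cm.
With Z = 2, ρ = Z·M/(N_A·a³) = 2 × 22.99 / (6.022 × 10²³ × 7.926 × 10^-23) = 0.9634 g/cm³ = 963 kg/m³.

963 kg/m³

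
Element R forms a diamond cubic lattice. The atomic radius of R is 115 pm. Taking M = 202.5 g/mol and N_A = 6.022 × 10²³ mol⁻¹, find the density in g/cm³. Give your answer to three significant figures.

In a diamond cubic lattice, nearest neighbors lie along the body diagonal with √3·a = 8r, giving a = 531.2 pm = 5.312 × 10^-8 cm.
With Z = 8, ρ = Z·M/(N_A·a³) = 8 × 202.5 / (6.022 × 10²³ × 1.499 × 10^-22) = 17.95 g/cm³.

18.0 g/cm³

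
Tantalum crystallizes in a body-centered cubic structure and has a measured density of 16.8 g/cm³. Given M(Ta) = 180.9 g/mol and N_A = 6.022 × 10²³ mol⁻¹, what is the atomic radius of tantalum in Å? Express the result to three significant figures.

1.43 Å

For a BCC cell (Z = 2), a³ = Z·M/(N_A·ρ) = 2 × 180.9 / (6.022 × 10²³ × 16.80) = 3.576 × 10^-23 cm³, so a = 3.295 × 10^-8 cm = 3.295 Å.
Atoms touch along the body diagonal, so √3·a = 4r, so r = 0.4330 × a = 1.43 Å.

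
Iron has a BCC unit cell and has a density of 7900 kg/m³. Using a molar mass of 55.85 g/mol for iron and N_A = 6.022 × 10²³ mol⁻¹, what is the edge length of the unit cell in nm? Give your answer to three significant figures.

With Z = 2 atoms per BCC cell, a³ = Z·M/(N_A·ρ) = 2 × 55.85 / (6.022 × 10²³ × 7.900 g/cm³) = 2.348 × 10^-23 cm³.
a = (2.348 × 10^-23)^(1/3) = 2.863 × 10^-8 cm = 0.286 nm.

0.286 nm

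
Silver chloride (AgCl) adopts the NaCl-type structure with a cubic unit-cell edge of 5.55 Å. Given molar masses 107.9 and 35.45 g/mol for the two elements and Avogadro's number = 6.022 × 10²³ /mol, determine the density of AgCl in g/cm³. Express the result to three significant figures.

5.57 g/cm³

The NaCl-type structure contains Z = 4 formula units per cell; M(AgCl) = 107.9 + 35.45 = 143.35 g/mol.
a³ = (5.550 × 10^-8 cm)³ = 1.710 × 10^-22 cm³.
ρ = 4 × 143.35 / (6.022 × 10²³ × 1.710 × 10^-22) = 5.570 g/cm³.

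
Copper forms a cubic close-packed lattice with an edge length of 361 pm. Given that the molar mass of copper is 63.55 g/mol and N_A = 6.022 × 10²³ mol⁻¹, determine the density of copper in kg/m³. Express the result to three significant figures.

8970 kg/m³

An FCC unit cell contains Z = 4 atoms.
Cell volume: a³ = (361 pm)³ = (3.610 × 10^-8 cm)³ = 4.705 × 10^-23 cm³.
ρ = Z·M/(N_A·a³) = 4 × 63.55 / (6.022 × 10²³ × 4.705 × 10^-23) = 8.972 g/cm³ = 8970 kg/m³.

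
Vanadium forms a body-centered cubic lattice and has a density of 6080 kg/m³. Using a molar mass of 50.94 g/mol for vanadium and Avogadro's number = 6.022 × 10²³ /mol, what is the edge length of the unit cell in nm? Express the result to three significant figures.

With Z = 2 atoms per BCC cell, a³ = Z·M/(N_A·ρ) = 2 × 50.94 / (6.022 × 10²³ × 6.080 g/cm³) = 2.783 × 10^-23 cm³.
a = (2.783 × 10^-23)^(1/3) = 3.030 × 10^-8 cm = 0.303 nm.

0.303 nm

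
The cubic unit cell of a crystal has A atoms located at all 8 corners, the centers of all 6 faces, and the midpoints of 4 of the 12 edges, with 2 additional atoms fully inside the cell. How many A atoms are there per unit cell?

7

Corner atoms are shared by 8 cells (1/8 each), face atoms by 2 (1/2 each), edge atoms by 4 (1/4 each), interior atoms are unshared.
Net atoms = 8 × 1/8 + 6 × 1/2 + 4 × 1/4 + 2 = 1 + 3 + 1 + 2 = 7.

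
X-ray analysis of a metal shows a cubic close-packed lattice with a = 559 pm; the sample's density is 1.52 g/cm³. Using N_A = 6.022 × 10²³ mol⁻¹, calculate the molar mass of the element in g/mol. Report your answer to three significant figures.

40.0 g/mol

An FCC cell has Z = 4 atoms; a = 5.590 × 10^-8 cm.
M = ρ·N_A·a³/Z = 1.52 × 6.022 × 10²³ × 1.747 × 10^-22 / 4 = 40.0 g/mol.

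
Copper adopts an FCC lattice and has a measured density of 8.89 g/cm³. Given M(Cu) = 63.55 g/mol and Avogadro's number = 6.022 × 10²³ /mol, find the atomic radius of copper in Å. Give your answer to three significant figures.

For an FCC cell (Z = 4), a³ = Z·M/(N_A·ρ) = 4 × 63.55 / (6.022 × 10²³ × 8.890) = 4.748 × 10^-23 cm³, so a = 3.621 × 10^-8 cm = 3.621 Å.
Atoms touch along the face diagonal, so √2·a = 4r, so r = 0.3536 × a = 1.28 Å.

1.28 Å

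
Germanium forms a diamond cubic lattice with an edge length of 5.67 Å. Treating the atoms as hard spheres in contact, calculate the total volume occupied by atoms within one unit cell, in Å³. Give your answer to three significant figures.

In a diamond cubic lattice nearest neighbors lie along the body diagonal with √3·a = 8r, so r = 0.2165a = 1.228 Å.
V_atoms = Z × (4/3)πr³ = 8 × (4/3)π × (1.228)³ = 62.0 Å³.

62.0 Å³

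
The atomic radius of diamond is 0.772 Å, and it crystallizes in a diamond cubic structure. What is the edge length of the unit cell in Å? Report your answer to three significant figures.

In a diamond cubic lattice, nearest neighbors lie along the body diagonal with √3·a = 8r.
a = 8r/√3 = 8 × 0.772 / 1.7321 = 3.57 Å.

3.57 Å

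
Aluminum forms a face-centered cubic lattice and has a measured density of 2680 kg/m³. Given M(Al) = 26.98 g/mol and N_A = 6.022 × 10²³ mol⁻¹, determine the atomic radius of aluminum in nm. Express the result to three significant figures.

For an FCC cell (Z = 4), a³ = Z·M/(N_A·ρ) = 4 × 26.98 / (6.022 × 10²³ × 2.680) = 6.687 × 10^-23 cm³, so a = 4.059 × 10^-8 cm = 0.4059 nm.
Atoms touch along the face diagonal, so √2·a = 4r, so r = 0.3536 × a = 0.144 nm.

0.144 nm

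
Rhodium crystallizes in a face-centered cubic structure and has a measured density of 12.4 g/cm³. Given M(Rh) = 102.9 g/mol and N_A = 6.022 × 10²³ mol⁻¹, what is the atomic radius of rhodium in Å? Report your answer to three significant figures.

1.35 Å

For an FCC cell (Z = 4), a³ = Z·M/(N_A·ρ) = 4 × 102.9 / (6.022 × 10²³ × 12.40) = 5.512 × 10^-23 cm³, so a = 3.806 × 10^-8 cm = 3.806 Å.
Atoms touch along the face diagonal, so √2·a = 4r, so r = 0.3536 × a = 1.35 Å.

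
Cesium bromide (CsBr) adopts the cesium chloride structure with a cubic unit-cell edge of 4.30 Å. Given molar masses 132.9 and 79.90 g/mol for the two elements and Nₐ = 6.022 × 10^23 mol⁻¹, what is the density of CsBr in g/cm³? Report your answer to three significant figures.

The cesium chloride structure contains Z = 1 formula unit per cell; M(CsBr) = 132.9 + 79.90 = 212.8 g/mol.
a³ = (4.300 × 10^-8 cm)³ = 7.951 × 10^-23 cm³.
ρ = 1 × 212.8 / (6.022 × 10²³ × 7.951 × 10^-23) = 4.445 g/cm³.

4.44 g/cm³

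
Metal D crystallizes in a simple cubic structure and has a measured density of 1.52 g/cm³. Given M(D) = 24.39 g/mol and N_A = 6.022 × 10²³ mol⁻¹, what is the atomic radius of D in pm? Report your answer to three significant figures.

For a simple cubic cell (Z = 1), a³ = Z·M/(N_A·ρ) = 1 × 24.39 / (6.022 × 10²³ × 1.520) = 2.665 × 10^-23 cm³, so a = 2.987 × 10^-8 cm = 298.7 pm.
Atoms touch along the cell edge, so a = 2r, so r = 0.5000 × a = 149 pm.

149 pm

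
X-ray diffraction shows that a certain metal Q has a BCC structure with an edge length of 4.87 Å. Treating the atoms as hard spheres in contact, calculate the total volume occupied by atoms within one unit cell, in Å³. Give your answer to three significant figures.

78.6 Å³

In a BCC lattice atoms touch along the body diagonal, so √3·a = 4r, so r = 0.4330a = 2.109 Å.
V_atoms = Z × (4/3)πr³ = 2 × (4/3)π × (2.109)³ = 78.6 Å³.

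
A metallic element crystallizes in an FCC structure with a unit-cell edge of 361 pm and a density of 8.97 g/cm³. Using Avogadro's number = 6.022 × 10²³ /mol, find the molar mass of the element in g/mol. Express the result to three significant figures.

An FCC cell has Z = 4 atoms; a = 3.610 × 10^-8 cm.
M = ρ·N_A·a³/Z = 8.97 × 6.022 × 10²³ × 4.705 × 10^-23 / 4 = 63.5 g/mol.

63.5 g/mol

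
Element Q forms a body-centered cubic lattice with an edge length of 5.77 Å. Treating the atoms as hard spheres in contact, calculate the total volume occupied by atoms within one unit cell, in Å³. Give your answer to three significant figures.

In a BCC lattice atoms touch along the body diagonal, so √3·a = 4r, so r = 0.4330a = 2.498 Å.
V_atoms = Z × (4/3)πr³ = 2 × (4/3)π × (2.498)³ = 131 Å³.

131 Å³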